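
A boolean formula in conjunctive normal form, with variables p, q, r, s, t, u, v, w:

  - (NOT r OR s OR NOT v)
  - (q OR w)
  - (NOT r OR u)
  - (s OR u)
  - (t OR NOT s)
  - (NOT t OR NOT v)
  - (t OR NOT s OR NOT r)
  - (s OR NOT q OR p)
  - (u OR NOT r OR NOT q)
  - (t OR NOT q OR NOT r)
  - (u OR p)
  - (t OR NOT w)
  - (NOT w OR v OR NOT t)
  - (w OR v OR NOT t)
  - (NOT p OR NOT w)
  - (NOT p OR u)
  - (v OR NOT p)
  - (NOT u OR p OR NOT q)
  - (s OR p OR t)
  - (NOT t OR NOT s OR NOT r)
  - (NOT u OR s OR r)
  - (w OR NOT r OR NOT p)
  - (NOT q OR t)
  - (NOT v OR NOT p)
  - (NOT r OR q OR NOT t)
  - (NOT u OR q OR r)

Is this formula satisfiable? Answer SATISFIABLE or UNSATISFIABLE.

t = True:
  propagation gives v=False, w=False; an empty clause results — contradiction.
t = False:
  propagation gives s=False, u=True, w=False, q=True; an empty clause results — contradiction.
Every branch closes, so no satisfying assignment exists.

UNSATISFIABLE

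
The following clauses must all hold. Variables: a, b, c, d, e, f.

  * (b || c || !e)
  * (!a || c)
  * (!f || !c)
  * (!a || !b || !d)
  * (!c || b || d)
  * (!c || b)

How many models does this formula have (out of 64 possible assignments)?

Case analysis on c and b:
  c=1, b=1: e free; 3 ways for (a,d,f) × 2^1 = 6.
  c=1, b=0: a clause becomes empty — 0.
  c=0, b=1: forces a=0; d, e, f free → 2^3 = 8.
  c=0, b=0: remaining (a,d,e,f) ∈ {(0,0,0,0); (0,0,0,1); (0,1,0,0); (0,1,0,1)} — 4.
Total: 6 + 0 + 8 + 4 = 18.

18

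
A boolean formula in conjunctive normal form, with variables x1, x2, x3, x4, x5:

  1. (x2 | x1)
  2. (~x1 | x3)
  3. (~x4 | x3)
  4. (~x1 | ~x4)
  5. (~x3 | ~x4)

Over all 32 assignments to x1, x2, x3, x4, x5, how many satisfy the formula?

The models are:
  x1=0 x2=1 x3=0 x4=0 x5=0
  x1=0 x2=1 x3=0 x4=0 x5=1
  x1=0 x2=1 x3=1 x4=0 x5=0
  x1=0 x2=1 x3=1 x4=0 x5=1
  x1=1 x2=0 x3=1 x4=0 x5=0
  x1=1 x2=0 x3=1 x4=0 x5=1
  x1=1 x2=1 x3=1 x4=0 x5=0
  x1=1 x2=1 x3=1 x4=0 x5=1
Count: 8.

8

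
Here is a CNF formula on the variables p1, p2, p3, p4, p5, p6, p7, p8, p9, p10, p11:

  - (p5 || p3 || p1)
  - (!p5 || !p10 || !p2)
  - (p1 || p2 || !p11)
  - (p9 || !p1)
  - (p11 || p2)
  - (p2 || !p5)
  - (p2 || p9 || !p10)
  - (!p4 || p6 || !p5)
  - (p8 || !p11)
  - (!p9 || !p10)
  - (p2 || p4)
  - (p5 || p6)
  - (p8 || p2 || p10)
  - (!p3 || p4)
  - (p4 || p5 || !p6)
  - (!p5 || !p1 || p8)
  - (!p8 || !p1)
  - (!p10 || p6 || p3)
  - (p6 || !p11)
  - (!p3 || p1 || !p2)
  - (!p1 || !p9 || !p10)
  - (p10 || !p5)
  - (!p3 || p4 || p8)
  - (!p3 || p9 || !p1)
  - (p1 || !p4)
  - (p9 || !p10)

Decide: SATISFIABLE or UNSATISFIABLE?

SATISFIABLE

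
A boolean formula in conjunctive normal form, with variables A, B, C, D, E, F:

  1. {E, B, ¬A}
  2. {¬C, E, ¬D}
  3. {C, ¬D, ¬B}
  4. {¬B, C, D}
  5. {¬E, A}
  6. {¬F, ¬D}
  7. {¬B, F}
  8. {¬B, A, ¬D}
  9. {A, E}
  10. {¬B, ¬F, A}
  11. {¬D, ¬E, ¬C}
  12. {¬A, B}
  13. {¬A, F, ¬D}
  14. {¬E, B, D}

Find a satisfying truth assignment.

Try A = True.
  then B is forced to True.
  then F is forced to True.
  then D is forced to False.
  then C is forced to True.
E is now unconstrained; take E = True.
Every clause has at least one true literal under this assignment.

A=True, B=True, C=True, D=False, E=True, F=True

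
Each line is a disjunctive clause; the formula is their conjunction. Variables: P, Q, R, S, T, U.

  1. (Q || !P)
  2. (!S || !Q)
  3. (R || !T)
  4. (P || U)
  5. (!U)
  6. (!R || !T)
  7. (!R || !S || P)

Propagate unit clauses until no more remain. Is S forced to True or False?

False

Unit clause (!U) sets U = False.
(P || U) with U = False leaves only P, so P = True.
(!P || Q) with P = True leaves only Q, so Q = True.
(!Q || !S): since Q = True, the clause reduces to (!S). S = False.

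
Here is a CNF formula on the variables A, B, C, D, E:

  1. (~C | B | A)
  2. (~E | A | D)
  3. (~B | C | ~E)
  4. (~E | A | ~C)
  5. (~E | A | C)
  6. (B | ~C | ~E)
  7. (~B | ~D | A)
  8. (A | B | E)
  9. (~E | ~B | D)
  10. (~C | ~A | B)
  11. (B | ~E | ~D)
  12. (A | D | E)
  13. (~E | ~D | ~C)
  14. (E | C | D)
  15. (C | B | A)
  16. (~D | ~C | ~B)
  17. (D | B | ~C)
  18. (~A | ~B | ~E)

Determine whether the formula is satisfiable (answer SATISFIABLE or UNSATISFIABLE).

SATISFIABLE

Set A = True and propagate.
Set B = False and propagate.
  then C is forced to False.
Try D = True.
  then E is forced to False.
So A = True, B = False, C = False, D = True, E = False is a satisfying assignment.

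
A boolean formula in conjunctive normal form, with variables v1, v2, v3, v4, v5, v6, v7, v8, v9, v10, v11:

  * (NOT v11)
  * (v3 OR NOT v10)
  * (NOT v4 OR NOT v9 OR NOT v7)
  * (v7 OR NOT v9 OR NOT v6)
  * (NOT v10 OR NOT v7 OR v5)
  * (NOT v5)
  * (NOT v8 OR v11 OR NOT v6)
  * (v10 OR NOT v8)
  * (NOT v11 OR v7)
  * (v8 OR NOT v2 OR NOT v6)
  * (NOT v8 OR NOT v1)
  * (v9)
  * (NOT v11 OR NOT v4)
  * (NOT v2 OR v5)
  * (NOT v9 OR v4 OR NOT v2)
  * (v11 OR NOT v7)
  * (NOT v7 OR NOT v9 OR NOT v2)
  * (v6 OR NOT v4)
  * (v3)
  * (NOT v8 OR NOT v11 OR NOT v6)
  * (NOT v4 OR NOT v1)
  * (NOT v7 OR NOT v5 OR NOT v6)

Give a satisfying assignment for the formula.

v1 = F  v2 = F  v3 = T  v4 = F  v5 = F  v6 = F  v7 = F  v8 = T  v9 = T  v10 = T  v11 = F

The clause (NOT v11) is unit: v11 must be False.
The clause (NOT v5) is unit: v5 must be False.
The clause (v9) is unit: v9 must be True.
The clause (NOT v2) is unit: v2 must be False.
(NOT v7) is a unit clause, so v7 = False.
Unit propagation: (NOT v6) forces v6 = False.
(NOT v4) is a unit clause, so v4 = False.
Unit propagation: (v3) forces v3 = True.
Pure literal: v1 appears only negated; assign v1 = False.
Pure literal: v10 appears only positively; assign v10 = True.
v8 is now unconstrained; take v8 = True.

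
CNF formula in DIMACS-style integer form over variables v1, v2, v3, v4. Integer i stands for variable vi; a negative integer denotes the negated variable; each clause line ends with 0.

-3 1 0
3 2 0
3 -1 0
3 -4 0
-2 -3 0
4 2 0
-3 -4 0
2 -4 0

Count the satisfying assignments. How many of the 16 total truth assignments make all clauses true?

The models are:
  v1=F v2=T v3=F v4=F
That's 1 in total.

1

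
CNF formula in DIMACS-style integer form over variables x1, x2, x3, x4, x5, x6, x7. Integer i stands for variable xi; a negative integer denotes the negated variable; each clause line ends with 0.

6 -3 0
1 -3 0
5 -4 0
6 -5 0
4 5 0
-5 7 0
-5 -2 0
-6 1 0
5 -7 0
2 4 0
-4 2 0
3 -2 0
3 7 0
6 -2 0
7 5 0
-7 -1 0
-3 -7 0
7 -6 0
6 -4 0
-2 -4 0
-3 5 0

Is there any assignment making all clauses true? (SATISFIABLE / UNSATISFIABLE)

UNSATISFIABLE

x5 = True:
  propagation gives x6=True, x7=True, x2=False, x1=True; an empty clause results — contradiction.
x5 = False:
  propagation gives x4=False; an empty clause results — contradiction.
Every branch closes, so no satisfying assignment exists.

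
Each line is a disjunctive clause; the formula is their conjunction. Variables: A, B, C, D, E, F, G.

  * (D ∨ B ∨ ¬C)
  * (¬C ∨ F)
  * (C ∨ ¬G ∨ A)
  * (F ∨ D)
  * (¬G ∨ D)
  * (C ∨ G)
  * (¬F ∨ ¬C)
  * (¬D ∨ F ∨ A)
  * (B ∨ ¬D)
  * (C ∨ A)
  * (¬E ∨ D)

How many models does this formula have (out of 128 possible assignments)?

Satisfying assignments:
  A=T B=T C=F D=T E=F F=F G=T
  A=T B=T C=F D=T E=F F=T G=T
  A=T B=T C=F D=T E=T F=F G=T
  A=T B=T C=F D=T E=T F=T G=T
That's 4 in total.

4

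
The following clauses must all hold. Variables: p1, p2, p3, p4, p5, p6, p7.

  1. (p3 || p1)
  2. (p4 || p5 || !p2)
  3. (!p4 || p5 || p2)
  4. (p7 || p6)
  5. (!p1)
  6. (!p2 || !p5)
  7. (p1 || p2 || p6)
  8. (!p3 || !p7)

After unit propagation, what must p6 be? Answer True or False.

True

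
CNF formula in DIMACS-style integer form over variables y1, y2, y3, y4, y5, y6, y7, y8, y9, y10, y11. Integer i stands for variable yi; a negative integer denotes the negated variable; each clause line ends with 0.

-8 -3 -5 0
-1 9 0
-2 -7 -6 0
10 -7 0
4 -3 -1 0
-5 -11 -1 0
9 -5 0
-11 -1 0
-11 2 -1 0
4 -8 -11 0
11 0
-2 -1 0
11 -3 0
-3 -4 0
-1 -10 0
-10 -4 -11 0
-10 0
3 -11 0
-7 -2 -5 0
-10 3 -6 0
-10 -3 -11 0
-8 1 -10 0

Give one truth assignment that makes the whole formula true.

Unit propagation: (y11) forces y11 = True.
(NOT y1) is a unit clause, so y1 = False.
(NOT y10) is a unit clause, so y10 = False.
Unit propagation: (NOT y7) forces y7 = False.
(y3) is a unit clause, so y3 = True.
The clause (NOT y4) is unit: y4 must be False.
(NOT y8) is a unit clause, so y8 = False.
Pure literal: y5 appears only negated; assign y5 = False.
y9 occurs only positively in the remaining clauses — set y9 = True.
y2, y6 are now unconstrained; take y2 = False, y6 = True.

y1 = False, y2 = False, y3 = True, y4 = False, y5 = False, y6 = True, y7 = False, y8 = False, y9 = True, y10 = False, y11 = True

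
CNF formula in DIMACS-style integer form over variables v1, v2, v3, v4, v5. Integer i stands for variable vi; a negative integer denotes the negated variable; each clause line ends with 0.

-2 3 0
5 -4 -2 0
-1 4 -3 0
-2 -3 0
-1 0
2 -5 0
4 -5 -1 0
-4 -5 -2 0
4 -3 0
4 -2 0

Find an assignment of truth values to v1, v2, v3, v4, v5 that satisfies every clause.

(NOT v1) is a unit clause, so v1 = False.
Try v2 = False.
  then v5 is forced to False.
The remaining clauses are satisfied by v3 = True, v4 = True.

v1=False, v2=False, v3=True, v4=True, v5=False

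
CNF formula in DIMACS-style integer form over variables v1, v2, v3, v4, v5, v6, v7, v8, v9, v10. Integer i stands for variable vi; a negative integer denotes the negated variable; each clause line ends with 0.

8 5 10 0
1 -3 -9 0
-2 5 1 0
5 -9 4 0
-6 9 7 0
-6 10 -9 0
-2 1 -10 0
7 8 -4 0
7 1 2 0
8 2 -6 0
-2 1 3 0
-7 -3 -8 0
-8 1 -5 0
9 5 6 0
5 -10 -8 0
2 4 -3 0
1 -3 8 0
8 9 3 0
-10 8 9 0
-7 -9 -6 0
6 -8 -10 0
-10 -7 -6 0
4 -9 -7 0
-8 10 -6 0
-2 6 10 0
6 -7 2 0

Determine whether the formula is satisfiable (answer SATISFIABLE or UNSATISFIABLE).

Pure literal: v1 appears only positively; assign v1 = True.
Set v2 = True and propagate.
For the remaining variables, v3 = False, v4 = True, v5 = True, v6 = False, v7 = True, v8 = False, v9 = True, v10 = True works.
So v1=1  v2=1  v3=0  v4=1  v5=1  v6=0  v7=1  v8=0  v9=1  v10=1 is a satisfying assignment.

SATISFIABLE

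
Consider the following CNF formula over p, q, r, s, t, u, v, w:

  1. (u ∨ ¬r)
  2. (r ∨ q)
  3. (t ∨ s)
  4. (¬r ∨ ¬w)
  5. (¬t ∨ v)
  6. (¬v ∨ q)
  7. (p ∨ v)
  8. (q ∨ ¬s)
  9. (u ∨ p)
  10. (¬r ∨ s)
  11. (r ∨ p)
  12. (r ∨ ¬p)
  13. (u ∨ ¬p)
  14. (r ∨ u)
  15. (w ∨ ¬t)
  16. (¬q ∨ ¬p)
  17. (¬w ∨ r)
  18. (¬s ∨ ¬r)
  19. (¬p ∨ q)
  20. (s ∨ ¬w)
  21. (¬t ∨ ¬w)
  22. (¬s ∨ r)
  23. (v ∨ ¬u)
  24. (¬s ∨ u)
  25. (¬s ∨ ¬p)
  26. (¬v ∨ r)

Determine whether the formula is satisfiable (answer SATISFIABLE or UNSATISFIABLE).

UNSATISFIABLE

r = True:
  propagation gives u=True, w=False, s=True; an empty clause results — contradiction.
r = False:
  propagation gives q=True, p=True; an empty clause results — contradiction.
Every branch closes, so no satisfying assignment exists.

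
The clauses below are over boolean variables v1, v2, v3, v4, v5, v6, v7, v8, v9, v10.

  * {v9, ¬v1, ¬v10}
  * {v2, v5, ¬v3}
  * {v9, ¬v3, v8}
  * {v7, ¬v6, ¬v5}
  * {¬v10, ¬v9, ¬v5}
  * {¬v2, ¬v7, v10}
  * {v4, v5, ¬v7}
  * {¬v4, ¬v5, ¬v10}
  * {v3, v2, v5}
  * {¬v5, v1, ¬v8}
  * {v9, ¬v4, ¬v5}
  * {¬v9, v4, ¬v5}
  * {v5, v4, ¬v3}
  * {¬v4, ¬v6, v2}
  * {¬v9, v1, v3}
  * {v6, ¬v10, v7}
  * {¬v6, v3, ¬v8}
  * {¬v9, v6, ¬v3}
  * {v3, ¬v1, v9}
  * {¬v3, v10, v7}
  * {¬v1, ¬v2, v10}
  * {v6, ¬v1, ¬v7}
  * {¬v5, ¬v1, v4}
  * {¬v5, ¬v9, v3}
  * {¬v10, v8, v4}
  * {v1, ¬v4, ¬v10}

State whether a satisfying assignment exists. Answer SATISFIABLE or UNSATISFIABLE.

Try v1 = False.
For the remaining variables, v2 = False, v3 = False, v4 = False, v5 = True, v6 = False, v7 = False, v8 = False, v9 = False, v10 = False works.
So v1=False, v2=False, v3=False, v4=False, v5=True, v6=False, v7=False, v8=False, v9=False, v10=False is a satisfying assignment.

SATISFIABLE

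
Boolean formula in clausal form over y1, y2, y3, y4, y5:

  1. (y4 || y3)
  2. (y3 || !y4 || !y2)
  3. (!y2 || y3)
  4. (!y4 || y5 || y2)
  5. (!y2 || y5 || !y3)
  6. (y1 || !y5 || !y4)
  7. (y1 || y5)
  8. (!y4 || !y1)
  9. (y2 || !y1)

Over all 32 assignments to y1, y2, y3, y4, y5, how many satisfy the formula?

3

The models are:
  y1=0 y2=0 y3=1 y4=0 y5=1
  y1=0 y2=1 y3=1 y4=0 y5=1
  y1=1 y2=1 y3=1 y4=0 y5=1
That's 3 in total.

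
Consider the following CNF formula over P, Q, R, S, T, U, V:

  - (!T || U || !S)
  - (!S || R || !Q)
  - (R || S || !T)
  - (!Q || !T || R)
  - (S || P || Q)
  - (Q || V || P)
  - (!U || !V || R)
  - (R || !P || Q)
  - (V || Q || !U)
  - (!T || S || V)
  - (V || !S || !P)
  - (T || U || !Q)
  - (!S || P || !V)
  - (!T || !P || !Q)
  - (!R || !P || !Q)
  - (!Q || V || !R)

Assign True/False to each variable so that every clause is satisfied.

Set P = True and propagate.
Try Q = False.
  then R is forced to True.
Try S = True.
  then V is forced to True.
For the remaining variables, T = False, U = False works.

P=True, Q=False, R=True, S=True, T=False, U=False, V=True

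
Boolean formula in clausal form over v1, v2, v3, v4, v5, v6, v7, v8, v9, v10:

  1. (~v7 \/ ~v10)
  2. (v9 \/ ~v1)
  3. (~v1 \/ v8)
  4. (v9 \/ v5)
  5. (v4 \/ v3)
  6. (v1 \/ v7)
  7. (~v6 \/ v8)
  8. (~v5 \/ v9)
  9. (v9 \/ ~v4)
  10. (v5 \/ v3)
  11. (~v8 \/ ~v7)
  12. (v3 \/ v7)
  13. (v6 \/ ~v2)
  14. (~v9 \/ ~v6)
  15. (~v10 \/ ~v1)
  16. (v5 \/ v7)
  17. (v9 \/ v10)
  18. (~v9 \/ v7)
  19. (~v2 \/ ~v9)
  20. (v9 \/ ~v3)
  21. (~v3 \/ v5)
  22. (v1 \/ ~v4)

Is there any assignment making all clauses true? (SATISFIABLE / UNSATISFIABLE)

SATISFIABLE

v2 occurs only negated in the remaining clauses — set v2 = False.
Set v1 = False and propagate.
  then v7 is forced to True.
  then v10 is forced to False.
  then v8 is forced to False.
  then v6 is forced to False.
  then v9 is forced to True.
  then v4 is forced to False.
  then v3 is forced to True.
  then v5 is forced to True.
So v1=False, v2=False, v3=True, v4=False, v5=True, v6=False, v7=True, v8=False, v9=True, v10=False is a satisfying assignment.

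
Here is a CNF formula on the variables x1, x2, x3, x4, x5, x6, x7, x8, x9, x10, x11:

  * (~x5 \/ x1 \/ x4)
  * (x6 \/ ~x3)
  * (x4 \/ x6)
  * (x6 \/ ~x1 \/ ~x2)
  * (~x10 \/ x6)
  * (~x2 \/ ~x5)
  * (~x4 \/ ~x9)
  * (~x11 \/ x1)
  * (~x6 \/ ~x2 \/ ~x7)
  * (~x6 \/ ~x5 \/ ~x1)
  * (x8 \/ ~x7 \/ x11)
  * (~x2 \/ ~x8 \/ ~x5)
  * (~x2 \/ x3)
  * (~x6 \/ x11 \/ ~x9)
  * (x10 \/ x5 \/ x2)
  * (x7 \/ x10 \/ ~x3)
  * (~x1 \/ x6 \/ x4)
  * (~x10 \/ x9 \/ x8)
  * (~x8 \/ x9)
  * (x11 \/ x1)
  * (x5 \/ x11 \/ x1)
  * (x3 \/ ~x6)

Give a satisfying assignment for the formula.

x1 = True  x2 = False  x3 = False  x4 = True  x5 = True  x6 = False  x7 = False  x8 = False  x9 = False  x10 = False  x11 = True

Set x1 = True and propagate.
For the remaining variables, x2 = False, x3 = False, x4 = True, x5 = True, x6 = False, x7 = False, x8 = False, x9 = False, x10 = False, x11 = True works.
Every clause has at least one true literal under this assignment.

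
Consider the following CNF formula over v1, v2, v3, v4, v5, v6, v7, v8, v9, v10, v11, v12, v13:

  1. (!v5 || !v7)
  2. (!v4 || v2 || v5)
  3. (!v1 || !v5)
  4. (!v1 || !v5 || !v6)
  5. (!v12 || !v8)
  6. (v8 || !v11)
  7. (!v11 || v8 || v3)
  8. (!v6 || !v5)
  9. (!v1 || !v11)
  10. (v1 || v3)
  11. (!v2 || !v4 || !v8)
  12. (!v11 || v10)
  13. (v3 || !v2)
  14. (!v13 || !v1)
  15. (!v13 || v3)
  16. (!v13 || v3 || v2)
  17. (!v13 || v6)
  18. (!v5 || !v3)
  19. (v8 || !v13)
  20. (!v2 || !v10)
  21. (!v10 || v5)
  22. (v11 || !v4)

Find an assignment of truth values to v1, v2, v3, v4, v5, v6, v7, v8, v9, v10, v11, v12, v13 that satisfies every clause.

Pure literal: v4 appears only negated; assign v4 = False.
v13 occurs only negated in the remaining clauses — set v13 = False.
Set v1 = True and propagate.
  then v5 is forced to False.
  then v11 is forced to False.
  then v10 is forced to False.
For the remaining variables, v2 = False, v3 = False, v6 = False, v7 = True, v8 = False, v9 = False, v12 = True works.

v1 = 1, v2 = 0, v3 = 0, v4 = 0, v5 = 0, v6 = 0, v7 = 1, v8 = 0, v9 = 0, v10 = 0, v11 = 0, v12 = 1, v13 = 0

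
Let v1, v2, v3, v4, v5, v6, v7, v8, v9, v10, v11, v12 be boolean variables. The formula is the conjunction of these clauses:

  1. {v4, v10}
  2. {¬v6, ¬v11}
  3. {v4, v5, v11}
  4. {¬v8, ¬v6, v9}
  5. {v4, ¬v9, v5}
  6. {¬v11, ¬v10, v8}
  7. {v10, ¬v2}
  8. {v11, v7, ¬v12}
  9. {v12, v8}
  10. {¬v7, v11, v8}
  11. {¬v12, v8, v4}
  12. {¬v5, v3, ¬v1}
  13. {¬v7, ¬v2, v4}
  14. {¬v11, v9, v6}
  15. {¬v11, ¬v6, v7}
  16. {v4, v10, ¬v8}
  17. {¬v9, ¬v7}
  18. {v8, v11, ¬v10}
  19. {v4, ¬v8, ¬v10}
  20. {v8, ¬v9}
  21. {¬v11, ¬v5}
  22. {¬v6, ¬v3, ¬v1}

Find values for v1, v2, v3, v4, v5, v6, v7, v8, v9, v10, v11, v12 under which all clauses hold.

Pure literal: v1 appears only negated; assign v1 = False.
Pure literal: v2 appears only negated; assign v2 = False.
Branch on v4: take v4 = True.
The remaining clauses are satisfied by v3 = False, v5 = False, v6 = False, v7 = True, v8 = True, v9 = False, v10 = True, v11 = False, v12 = True.
Check each clause:
  1. {v4, v10} — v10 is true.
  2. {¬v11, ¬v6} — ¬v6 is true.
  3. {v5, v4, v11} — v4 is true.
  4. {¬v8, v9, ¬v6} — ¬v6 is true.
  5. {¬v9, v5, v4} — v4 is true.
  6. {¬v10, v8, ¬v11} — v8 is true.
  7. {¬v2, v10} — v10 is true.
  8. {v11, v7, ¬v12} — v7 is true.
  9. {v8, v12} — v8 is true.
  10. {¬v7, v8, v11} — v8 is true.
  11. {v8, ¬v12, v4} — v8 is true.
  12. {¬v5, v3, ¬v1} — ¬v5 is true.
  13. {v4, ¬v2, ¬v7} — v4 is true.
  14. {v9, v6, ¬v11} — ¬v11 is true.
  15. {¬v11, v7, ¬v6} — ¬v6 is true.
  16. {v10, v4, ¬v8} — v10 is true.
  17. {¬v9, ¬v7} — ¬v9 is true.
  18. {v11, v8, ¬v10} — v8 is true.
  19. {v4, ¬v8, ¬v10} — v4 is true.
  20. {v8, ¬v9} — v8 is true.
  21. {¬v5, ¬v11} — ¬v5 is true.
  22. {¬v6, ¬v3, ¬v1} — ¬v6 is true.

v1=F, v2=F, v3=F, v4=T, v5=F, v6=F, v7=T, v8=T, v9=F, v10=T, v11=F, v12=T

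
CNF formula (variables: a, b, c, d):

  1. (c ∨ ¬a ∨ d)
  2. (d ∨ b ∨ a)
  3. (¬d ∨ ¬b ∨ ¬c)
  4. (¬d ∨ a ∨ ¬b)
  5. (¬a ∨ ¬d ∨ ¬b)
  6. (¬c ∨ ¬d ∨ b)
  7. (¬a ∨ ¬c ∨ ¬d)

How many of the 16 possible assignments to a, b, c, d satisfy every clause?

6

The models are:
  a=0 b=0 c=0 d=1
  a=0 b=1 c=0 d=0
  a=0 b=1 c=1 d=0
  a=1 b=0 c=0 d=1
  a=1 b=0 c=1 d=0
  a=1 b=1 c=1 d=0
That's 6 in total.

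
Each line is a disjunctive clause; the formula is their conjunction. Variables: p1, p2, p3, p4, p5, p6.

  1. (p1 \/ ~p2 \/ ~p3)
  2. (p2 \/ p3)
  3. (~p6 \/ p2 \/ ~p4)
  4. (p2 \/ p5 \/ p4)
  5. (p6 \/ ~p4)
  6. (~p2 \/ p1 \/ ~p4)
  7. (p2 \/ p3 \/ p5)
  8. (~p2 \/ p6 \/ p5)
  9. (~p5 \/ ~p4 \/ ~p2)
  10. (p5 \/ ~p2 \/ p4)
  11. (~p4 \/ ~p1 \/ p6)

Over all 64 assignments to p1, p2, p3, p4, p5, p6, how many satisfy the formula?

12

Split on p2, then p4.
  p2=T, p4=T: remaining (p1,p3,p5,p6) ∈ {(T,F,F,T); (T,T,F,T)} — 2.
  p2=T, p4=F: p6 free; 3 ways for (p1,p3,p5) × 2^1 = 6.
  p2=F, p4=T: a clause becomes empty — 0.
  p2=F, p4=F: remaining (p1,p3,p5,p6) ∈ {(F,T,T,F); (F,T,T,T); (T,T,T,F); (T,T,T,T)} — 4.
Total: 2 + 6 + 0 + 4 = 12.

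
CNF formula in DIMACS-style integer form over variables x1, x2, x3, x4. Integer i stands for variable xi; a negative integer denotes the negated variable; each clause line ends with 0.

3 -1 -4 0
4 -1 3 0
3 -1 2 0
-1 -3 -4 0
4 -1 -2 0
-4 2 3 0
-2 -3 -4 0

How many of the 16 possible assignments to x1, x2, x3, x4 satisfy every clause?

Satisfying assignments:
  x1=F x2=F x3=F x4=F
  x1=F x2=F x3=T x4=F
  x1=F x2=F x3=T x4=T
  x1=F x2=T x3=F x4=F
  x1=F x2=T x3=F x4=T
  x1=F x2=T x3=T x4=F
  x1=T x2=F x3=T x4=F
That's 7 in total.

7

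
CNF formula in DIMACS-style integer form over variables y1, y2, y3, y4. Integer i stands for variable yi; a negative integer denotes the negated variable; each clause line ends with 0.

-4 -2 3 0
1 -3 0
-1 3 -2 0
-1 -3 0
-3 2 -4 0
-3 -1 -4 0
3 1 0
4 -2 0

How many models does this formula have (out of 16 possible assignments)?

Satisfying assignments:
  y1=1 y2=0 y3=0 y4=0
  y1=1 y2=0 y3=0 y4=1
Count: 2.

2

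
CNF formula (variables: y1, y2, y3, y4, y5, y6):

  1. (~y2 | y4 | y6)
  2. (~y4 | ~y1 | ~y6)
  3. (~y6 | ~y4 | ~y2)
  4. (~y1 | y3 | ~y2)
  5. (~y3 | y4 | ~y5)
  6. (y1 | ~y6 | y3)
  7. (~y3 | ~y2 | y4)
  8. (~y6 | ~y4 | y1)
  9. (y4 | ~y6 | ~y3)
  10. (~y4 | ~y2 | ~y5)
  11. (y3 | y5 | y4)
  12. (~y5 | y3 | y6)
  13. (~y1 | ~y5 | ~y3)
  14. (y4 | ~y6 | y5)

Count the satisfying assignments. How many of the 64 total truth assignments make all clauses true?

11

Split on y4, then y3.
  y4=T, y3=T: 5 of the 16 assignments to (y1,y2,y5,y6) work.
  y4=T, y3=F: remaining (y1,y2,y5,y6) ∈ {(F,F,F,F); (F,T,F,F); (T,F,F,F)} — 3.
  y4=F, y3=T: remaining (y1,y2,y5,y6) ∈ {(F,F,F,F); (T,F,F,F)} — 2.
  y4=F, y3=F: remaining (y1,y2,y5,y6) ∈ {(T,F,T,T)} — 1.
Total: 5 + 3 + 2 + 1 = 11.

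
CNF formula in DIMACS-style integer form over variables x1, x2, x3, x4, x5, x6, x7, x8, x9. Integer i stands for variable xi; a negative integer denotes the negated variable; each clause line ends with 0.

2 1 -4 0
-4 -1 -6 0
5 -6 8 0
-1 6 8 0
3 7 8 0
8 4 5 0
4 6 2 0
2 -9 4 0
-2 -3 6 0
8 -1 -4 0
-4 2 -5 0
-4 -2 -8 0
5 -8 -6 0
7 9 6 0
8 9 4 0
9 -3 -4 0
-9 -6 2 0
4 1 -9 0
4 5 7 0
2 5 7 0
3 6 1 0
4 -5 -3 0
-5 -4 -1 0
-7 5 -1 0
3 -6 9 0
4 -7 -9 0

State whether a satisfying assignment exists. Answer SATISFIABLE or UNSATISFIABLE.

Branch on x1: take x1 = False.
For the remaining variables, x2 = True, x3 = True, x4 = True, x5 = True, x6 = True, x7 = True, x8 = False, x9 = True works.
Every clause has at least one true literal under this assignment.
So x1=False  x2=True  x3=True  x4=True  x5=True  x6=True  x7=True  x8=False  x9=True is a satisfying assignment.

SATISFIABLE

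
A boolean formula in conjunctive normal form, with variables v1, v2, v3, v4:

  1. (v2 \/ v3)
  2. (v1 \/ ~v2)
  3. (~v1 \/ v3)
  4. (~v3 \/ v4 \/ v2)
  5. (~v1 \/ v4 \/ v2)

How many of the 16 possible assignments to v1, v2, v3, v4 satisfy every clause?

4

The models are:
  v1=0 v2=0 v3=1 v4=1
  v1=1 v2=0 v3=1 v4=1
  v1=1 v2=1 v3=1 v4=0
  v1=1 v2=1 v3=1 v4=1
Count: 4.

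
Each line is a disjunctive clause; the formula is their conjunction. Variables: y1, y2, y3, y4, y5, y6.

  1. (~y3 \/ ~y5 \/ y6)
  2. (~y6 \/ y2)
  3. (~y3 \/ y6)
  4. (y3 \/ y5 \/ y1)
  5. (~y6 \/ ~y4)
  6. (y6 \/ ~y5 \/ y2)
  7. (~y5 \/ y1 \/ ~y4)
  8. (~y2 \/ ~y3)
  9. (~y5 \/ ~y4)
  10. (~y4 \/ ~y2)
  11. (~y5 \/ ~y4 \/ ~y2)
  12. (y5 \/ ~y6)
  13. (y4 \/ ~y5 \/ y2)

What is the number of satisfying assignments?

7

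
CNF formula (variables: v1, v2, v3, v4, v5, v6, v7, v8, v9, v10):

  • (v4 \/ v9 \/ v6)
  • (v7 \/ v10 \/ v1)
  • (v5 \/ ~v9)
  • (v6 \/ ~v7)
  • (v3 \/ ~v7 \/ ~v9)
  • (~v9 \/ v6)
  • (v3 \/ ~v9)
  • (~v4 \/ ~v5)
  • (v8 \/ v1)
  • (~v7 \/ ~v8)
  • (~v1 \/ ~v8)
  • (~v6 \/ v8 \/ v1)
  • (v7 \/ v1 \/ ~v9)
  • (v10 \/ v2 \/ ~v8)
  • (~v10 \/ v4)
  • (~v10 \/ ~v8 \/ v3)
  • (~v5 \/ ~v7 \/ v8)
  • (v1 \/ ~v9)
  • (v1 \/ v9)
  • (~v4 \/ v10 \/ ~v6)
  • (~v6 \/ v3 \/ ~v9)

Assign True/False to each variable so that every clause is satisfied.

v1=T, v2=T, v3=F, v4=T, v5=F, v6=F, v7=F, v8=F, v9=F, v10=T

Check each clause:
  1. (v6 \/ v9 \/ v4) — v4 is true.
  2. (v10 \/ v7 \/ v1) — v1 is true.
  3. (v5 \/ ~v9) — ~v9 is true.
  4. (~v7 \/ v6) — ~v7 is true.
  5. (~v9 \/ ~v7 \/ v3) — ~v7 is true.
  6. (v6 \/ ~v9) — ~v9 is true.
  7. (~v9 \/ v3) — ~v9 is true.
  8. (~v4 \/ ~v5) — ~v5 is true.
  9. (v8 \/ v1) — v1 is true.
  10. (~v8 \/ ~v7) — ~v8 is true.
  11. (~v1 \/ ~v8) — ~v8 is true.
  12. (v1 \/ ~v6 \/ v8) — v1 is true.
  13. (~v9 \/ v1 \/ v7) — v1 is true.
  14. (v2 \/ ~v8 \/ v10) — ~v8 is true.
  15. (v4 \/ ~v10) — v4 is true.
  16. (~v10 \/ ~v8 \/ v3) — ~v8 is true.
  17. (~v5 \/ v8 \/ ~v7) — ~v7 is true.
  18. (v1 \/ ~v9) — v1 is true.
  19. (v9 \/ v1) — v1 is true.
  20. (~v6 \/ v10 \/ ~v4) — ~v6 is true.
  21. (~v6 \/ v3 \/ ~v9) — ~v6 is true.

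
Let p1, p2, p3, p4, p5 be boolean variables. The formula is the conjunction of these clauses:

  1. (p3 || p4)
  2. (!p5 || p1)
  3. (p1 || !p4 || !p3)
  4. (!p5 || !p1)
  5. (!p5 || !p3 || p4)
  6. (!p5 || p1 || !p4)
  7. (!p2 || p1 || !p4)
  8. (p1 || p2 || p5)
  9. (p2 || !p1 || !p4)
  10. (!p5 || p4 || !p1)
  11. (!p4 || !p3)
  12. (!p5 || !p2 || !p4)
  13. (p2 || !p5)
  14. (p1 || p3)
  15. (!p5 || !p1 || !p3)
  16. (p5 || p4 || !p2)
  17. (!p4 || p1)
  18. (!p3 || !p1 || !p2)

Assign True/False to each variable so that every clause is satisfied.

p1=1, p2=0, p3=1, p4=0, p5=0

Try p1 = True.
  then p5 is forced to False.
Set p2 = False and propagate.
  then p4 is forced to False.
  then p3 is forced to True.
Check each clause:
  1. (p3 || p4) — p3 is true.
  2. (!p5 || p1) — p1 is true.
  3. (p1 || !p4 || !p3) — p1 is true.
  4. (!p1 || !p5) — !p5 is true.
  5. (!p5 || p4 || !p3) — !p5 is true.
  6. (!p4 || p1 || !p5) — p1 is true.
  7. (!p2 || p1 || !p4) — p1 is true.
  8. (p1 || p2 || p5) — p1 is true.
  9. (!p4 || p2 || !p1) — !p4 is true.
  10. (!p5 || p4 || !p1) — !p5 is true.
  11. (!p4 || !p3) — !p4 is true.
  12. (!p5 || !p2 || !p4) — !p5 is true.
  13. (p2 || !p5) — !p5 is true.
  14. (p1 || p3) — p1 is true.
  15. (!p5 || !p1 || !p3) — !p5 is true.
  16. (p5 || !p2 || p4) — !p2 is true.
  17. (p1 || !p4) — p1 is true.
  18. (!p3 || !p1 || !p2) — !p2 is true.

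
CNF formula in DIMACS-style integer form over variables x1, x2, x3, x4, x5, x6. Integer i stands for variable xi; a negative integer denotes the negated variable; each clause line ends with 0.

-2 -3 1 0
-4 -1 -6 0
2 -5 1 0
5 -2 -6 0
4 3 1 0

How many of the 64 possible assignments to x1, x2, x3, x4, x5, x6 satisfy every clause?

31

Case analysis on x1 and x2:
  x1=1, x2=1: x3 free; 5 ways for (x4,x5,x6) × 2^1 = 10.
  x1=1, x2=0: x3, x5 free; 3 ways for (x4,x6) × 2^2 = 12.
  x1=0, x2=1: remaining (x3,x4,x5,x6) ∈ {(0,1,0,0); (0,1,1,0); (0,1,1,1)} — 3.
  x1=0, x2=0: x6 free; 3 ways for (x3,x4,x5) × 2^1 = 6.
Total: 10 + 12 + 3 + 6 = 31.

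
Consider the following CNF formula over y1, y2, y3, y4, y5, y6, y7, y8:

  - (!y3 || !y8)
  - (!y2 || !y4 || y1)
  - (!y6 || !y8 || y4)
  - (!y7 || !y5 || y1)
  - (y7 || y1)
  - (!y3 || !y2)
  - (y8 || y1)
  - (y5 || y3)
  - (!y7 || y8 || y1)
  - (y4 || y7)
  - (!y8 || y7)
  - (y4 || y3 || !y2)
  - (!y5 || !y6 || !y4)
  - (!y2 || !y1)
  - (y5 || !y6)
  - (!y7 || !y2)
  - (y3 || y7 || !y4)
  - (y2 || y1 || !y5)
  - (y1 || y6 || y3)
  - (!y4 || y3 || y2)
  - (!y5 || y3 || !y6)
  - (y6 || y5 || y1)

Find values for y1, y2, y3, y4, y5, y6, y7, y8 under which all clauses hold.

y1=1, y2=0, y3=1, y4=1, y5=1, y6=0, y7=1, y8=0

Check each clause:
  1. (!y3 || !y8) — !y8 is true.
  2. (!y2 || !y4 || y1) — y1 is true.
  3. (!y8 || y4 || !y6) — !y8 is true.
  4. (y1 || !y7 || !y5) — y1 is true.
  5. (y1 || y7) — y1 is true.
  6. (!y3 || !y2) — !y2 is true.
  7. (y8 || y1) — y1 is true.
  8. (y3 || y5) — y3 is true.
  9. (y1 || !y7 || y8) — y1 is true.
  10. (y7 || y4) — y4 is true.
  11. (!y8 || y7) — !y8 is true.
  12. (y3 || y4 || !y2) — y3 is true.
  13. (!y5 || !y6 || !y4) — !y6 is true.
  14. (!y2 || !y1) — !y2 is true.
  15. (!y6 || y5) — !y6 is true.
  16. (!y2 || !y7) — !y2 is true.
  17. (!y4 || y7 || y3) — y3 is true.
  18. (y2 || y1 || !y5) — y1 is true.
  19. (y3 || y1 || y6) — y1 is true.
  20. (!y4 || y2 || y3) — y3 is true.
  21. (!y6 || y3 || !y5) — y3 is true.
  22. (y1 || y5 || y6) — y1 is true.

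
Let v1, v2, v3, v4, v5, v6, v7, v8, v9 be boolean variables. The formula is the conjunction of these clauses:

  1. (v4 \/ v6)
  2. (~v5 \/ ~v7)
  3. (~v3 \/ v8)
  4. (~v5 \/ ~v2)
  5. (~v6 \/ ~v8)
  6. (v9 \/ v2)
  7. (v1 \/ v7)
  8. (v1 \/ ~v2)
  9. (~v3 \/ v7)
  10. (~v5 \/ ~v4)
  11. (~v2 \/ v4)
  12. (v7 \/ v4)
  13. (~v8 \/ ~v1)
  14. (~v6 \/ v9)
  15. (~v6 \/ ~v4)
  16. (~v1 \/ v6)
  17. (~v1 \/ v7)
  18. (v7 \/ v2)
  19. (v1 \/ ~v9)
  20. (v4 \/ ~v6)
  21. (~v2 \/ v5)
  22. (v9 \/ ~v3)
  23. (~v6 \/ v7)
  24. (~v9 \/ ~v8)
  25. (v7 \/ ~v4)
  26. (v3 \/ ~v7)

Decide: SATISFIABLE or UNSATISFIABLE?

v7 = True:
  propagation gives v5=False, v2=False, v9=True, v1=True; an empty clause results — contradiction.
v7 = False:
  propagation gives v1=True; an empty clause results — contradiction.
Every branch closes, so no satisfying assignment exists.

UNSATISFIABLE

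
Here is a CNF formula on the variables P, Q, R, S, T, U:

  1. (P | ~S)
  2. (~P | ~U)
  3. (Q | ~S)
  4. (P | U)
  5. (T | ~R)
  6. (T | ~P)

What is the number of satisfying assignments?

12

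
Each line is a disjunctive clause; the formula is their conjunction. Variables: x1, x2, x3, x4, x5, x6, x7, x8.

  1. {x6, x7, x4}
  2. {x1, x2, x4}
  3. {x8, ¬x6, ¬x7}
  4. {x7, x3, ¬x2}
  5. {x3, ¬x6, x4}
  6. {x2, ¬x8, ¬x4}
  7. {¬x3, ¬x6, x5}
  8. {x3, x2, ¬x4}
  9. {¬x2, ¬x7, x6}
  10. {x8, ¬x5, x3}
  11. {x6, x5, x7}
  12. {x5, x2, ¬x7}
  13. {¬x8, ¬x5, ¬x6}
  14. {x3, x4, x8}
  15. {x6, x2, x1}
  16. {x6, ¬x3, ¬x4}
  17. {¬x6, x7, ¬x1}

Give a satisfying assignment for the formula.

Try x1 = False.
The remaining clauses are satisfied by x2 = True, x3 = True, x4 = True, x5 = True, x6 = True, x7 = False, x8 = False.

x1 = F, x2 = T, x3 = T, x4 = T, x5 = T, x6 = T, x7 = F, x8 = F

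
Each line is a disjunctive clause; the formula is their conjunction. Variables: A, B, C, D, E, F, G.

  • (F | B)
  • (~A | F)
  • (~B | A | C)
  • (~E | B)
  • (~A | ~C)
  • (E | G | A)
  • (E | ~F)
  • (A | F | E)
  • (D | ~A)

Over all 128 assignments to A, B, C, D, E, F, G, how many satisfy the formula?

10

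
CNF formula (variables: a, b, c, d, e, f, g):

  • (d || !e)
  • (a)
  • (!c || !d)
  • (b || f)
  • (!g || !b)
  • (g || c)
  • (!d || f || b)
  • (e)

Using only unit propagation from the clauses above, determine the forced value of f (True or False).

Unit clause (a) sets a = True.
Unit clause (e) sets e = True.
From (d || !e) and e = True: d = True.
From (!d || !c) and d = True: c = False.
From (g || c) and c = False: g = True.
From (!g || !b) and g = True: b = False.
(f || b): since b = False, the clause reduces to (f). f = True.

True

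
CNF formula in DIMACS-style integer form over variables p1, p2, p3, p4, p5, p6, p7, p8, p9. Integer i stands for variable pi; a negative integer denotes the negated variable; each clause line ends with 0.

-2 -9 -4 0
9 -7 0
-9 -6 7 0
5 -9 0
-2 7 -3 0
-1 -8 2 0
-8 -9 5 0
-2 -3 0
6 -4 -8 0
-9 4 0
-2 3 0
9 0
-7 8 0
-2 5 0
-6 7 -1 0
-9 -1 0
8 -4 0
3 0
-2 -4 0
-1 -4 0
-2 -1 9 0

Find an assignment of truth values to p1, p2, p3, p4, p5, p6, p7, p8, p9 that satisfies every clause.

p1=0  p2=0  p3=1  p4=1  p5=1  p6=1  p7=1  p8=1  p9=1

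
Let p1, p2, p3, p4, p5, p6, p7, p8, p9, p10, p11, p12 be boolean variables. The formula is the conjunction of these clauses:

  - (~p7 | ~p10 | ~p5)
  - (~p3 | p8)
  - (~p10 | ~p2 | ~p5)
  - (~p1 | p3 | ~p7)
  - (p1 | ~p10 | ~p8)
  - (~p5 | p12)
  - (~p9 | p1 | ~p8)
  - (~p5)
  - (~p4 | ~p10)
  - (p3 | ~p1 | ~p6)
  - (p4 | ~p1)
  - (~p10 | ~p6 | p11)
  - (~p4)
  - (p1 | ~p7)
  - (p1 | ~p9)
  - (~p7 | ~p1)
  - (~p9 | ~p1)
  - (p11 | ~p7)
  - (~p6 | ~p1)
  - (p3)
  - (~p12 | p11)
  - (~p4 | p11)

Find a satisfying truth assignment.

p1 = F, p2 = F, p3 = T, p4 = F, p5 = F, p6 = F, p7 = F, p8 = T, p9 = F, p10 = F, p11 = T, p12 = F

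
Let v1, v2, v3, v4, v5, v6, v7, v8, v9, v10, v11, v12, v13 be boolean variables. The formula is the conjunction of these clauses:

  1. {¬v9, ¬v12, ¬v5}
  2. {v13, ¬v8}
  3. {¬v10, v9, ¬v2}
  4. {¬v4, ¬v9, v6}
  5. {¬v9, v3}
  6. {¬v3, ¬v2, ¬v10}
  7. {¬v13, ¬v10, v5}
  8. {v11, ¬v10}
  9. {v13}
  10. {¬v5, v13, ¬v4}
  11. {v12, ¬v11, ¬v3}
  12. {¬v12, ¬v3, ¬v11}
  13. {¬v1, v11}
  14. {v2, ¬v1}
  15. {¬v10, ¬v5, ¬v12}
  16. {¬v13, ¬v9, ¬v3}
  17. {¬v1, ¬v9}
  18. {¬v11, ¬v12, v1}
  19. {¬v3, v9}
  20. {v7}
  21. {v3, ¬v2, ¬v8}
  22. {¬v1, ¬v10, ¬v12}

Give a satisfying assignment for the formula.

v1 = False, v2 = False, v3 = False, v4 = False, v5 = True, v6 = True, v7 = True, v8 = False, v9 = False, v10 = False, v11 = False, v12 = True, v13 = True

The clause (v13) is unit: v13 must be True.
(v7) is a unit clause, so v7 = True.
Pure literal: v4 appears only negated; assign v4 = False.
v6 occurs only positively in the remaining clauses — set v6 = True.
Branch on v1: take v1 = False.
For the remaining variables, v2 = False, v3 = False, v5 = True, v8 = False, v9 = False, v10 = False, v11 = False, v12 = True works.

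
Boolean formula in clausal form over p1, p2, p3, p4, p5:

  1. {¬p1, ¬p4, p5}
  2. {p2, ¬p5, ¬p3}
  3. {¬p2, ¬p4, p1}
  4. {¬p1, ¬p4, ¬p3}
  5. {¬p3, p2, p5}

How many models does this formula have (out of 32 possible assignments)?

Case analysis on p1 and p2:
  p1=1, p2=1: 5 of the 8 assignments to (p3,p4,p5) work.
  p1=1, p2=0: remaining (p3,p4,p5) ∈ {(0,0,0); (0,0,1); (0,1,1)} — 3.
  p1=0, p2=1: remaining (p3,p4,p5) ∈ {(0,0,0); (0,0,1); (1,0,0); (1,0,1)} — 4.
  p1=0, p2=0: remaining (p3,p4,p5) ∈ {(0,0,0); (0,0,1); (0,1,0); (0,1,1)} — 4.
Total: 5 + 3 + 4 + 4 = 16.

16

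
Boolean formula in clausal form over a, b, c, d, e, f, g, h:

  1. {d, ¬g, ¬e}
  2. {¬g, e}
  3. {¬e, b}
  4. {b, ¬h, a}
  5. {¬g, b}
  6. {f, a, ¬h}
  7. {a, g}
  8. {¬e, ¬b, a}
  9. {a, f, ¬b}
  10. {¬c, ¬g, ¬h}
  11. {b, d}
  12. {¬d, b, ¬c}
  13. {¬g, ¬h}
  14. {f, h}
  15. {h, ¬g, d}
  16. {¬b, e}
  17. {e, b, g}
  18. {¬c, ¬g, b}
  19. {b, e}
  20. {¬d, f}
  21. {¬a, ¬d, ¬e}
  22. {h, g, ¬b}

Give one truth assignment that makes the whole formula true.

a = True, b = True, c = False, d = False, e = True, f = False, g = False, h = True

Check each clause:
  1. {¬g, ¬e, d} — ¬g is true.
  2. {¬g, e} — ¬g is true.
  3. {¬e, b} — b is true.
  4. {¬h, b, a} — a is true.
  5. {¬g, b} — ¬g is true.
  6. {a, f, ¬h} — a is true.
  7. {a, g} — a is true.
  8. {¬e, ¬b, a} — a is true.
  9. {f, a, ¬b} — a is true.
  10. {¬h, ¬c, ¬g} — ¬g is true.
  11. {d, b} — b is true.
  12. {b, ¬c, ¬d} — b is true.
  13. {¬g, ¬h} — ¬g is true.
  14. {h, f} — h is true.
  15. {¬g, d, h} — h is true.
  16. {e, ¬b} — e is true.
  17. {b, e, g} — b is true.
  18. {b, ¬g, ¬c} — ¬g is true.
  19. {e, b} — b is true.
  20. {f, ¬d} — ¬d is true.
  21. {¬e, ¬a, ¬d} — ¬d is true.
  22. {h, ¬b, g} — h is true.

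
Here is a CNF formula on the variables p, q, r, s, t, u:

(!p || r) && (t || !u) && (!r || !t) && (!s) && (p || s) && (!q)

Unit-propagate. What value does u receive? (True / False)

Unit clause (!s) sets s = False.
(s || p): since s = False, the clause reduces to (p). p = True.
From (r || !p) and p = True: r = True.
In (!t || !r), !r is now false; !t must hold, so t = False.
(t || !u): since t = False, the clause reduces to (!u). u = False.

False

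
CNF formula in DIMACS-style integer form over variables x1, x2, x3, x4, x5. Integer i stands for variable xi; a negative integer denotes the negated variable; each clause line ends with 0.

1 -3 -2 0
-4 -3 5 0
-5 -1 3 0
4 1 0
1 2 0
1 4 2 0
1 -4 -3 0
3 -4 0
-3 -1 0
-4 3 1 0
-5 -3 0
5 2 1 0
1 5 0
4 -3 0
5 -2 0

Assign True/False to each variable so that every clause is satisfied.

Set x1 = True and propagate.
  then x3 is forced to False.
  then x5 is forced to False.
  then x4 is forced to False.
  then x2 is forced to False.
Every clause has at least one true literal under this assignment.

x1 = True, x2 = False, x3 = False, x4 = False, x5 = False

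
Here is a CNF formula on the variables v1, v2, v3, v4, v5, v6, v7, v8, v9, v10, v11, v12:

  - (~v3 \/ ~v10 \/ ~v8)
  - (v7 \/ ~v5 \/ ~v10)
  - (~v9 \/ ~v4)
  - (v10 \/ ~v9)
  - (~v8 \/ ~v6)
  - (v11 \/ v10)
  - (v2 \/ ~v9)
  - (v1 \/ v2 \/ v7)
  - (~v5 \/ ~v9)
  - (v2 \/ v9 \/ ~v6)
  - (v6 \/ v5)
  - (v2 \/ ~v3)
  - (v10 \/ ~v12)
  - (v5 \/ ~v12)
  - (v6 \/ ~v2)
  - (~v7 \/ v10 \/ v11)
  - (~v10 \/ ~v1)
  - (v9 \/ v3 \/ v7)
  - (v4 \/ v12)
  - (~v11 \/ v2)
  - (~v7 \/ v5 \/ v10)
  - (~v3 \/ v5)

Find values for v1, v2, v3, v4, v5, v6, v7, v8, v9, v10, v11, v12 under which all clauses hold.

v1=False, v2=True, v3=False, v4=True, v5=True, v6=True, v7=True, v8=False, v9=False, v10=True, v11=True, v12=False

Check each clause:
  1. (~v10 \/ ~v8 \/ ~v3) — ~v8 is true.
  2. (~v10 \/ v7 \/ ~v5) — v7 is true.
  3. (~v9 \/ ~v4) — ~v9 is true.
  4. (v10 \/ ~v9) — v10 is true.
  5. (~v8 \/ ~v6) — ~v8 is true.
  6. (v10 \/ v11) — v10 is true.
  7. (~v9 \/ v2) — v2 is true.
  8. (v7 \/ v1 \/ v2) — v2 is true.
  9. (~v9 \/ ~v5) — ~v9 is true.
  10. (~v6 \/ v2 \/ v9) — v2 is true.
  11. (v5 \/ v6) — v5 is true.
  12. (v2 \/ ~v3) — v2 is true.
  13. (v10 \/ ~v12) — v10 is true.
  14. (~v12 \/ v5) — ~v12 is true.
  15. (v6 \/ ~v2) — v6 is true.
  16. (v10 \/ ~v7 \/ v11) — v10 is true.
  17. (~v1 \/ ~v10) — ~v1 is true.
  18. (v9 \/ v7 \/ v3) — v7 is true.
  19. (v12 \/ v4) — v4 is true.
  20. (~v11 \/ v2) — v2 is true.
  21. (v10 \/ v5 \/ ~v7) — v10 is true.
  22. (~v3 \/ v5) — v5 is true.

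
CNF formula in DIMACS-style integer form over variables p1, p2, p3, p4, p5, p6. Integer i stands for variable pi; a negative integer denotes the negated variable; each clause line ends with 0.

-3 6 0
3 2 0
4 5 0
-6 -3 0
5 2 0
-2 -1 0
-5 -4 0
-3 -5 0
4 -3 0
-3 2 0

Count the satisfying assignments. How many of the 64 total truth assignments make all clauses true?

4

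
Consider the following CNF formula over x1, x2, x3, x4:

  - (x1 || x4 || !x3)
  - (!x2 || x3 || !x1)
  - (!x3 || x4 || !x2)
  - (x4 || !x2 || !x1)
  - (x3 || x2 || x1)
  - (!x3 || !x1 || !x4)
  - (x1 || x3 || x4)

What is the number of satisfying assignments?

6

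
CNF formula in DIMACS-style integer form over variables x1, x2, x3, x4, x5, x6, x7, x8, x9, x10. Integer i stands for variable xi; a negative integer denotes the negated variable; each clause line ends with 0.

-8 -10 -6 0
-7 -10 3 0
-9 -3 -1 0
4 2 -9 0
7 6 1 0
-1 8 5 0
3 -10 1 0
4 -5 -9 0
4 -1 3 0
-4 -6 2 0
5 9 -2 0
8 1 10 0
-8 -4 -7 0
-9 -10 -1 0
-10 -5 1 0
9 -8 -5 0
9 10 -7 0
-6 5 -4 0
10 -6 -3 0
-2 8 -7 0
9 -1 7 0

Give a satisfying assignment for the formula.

Try x1 = True.
Try x2 = False.
The remaining clauses are satisfied by x3 = False, x4 = True, x5 = True, x6 = False, x7 = True, x8 = False, x9 = True, x10 = False.

x1=True, x2=False, x3=False, x4=True, x5=True, x6=False, x7=True, x8=False, x9=True, x10=False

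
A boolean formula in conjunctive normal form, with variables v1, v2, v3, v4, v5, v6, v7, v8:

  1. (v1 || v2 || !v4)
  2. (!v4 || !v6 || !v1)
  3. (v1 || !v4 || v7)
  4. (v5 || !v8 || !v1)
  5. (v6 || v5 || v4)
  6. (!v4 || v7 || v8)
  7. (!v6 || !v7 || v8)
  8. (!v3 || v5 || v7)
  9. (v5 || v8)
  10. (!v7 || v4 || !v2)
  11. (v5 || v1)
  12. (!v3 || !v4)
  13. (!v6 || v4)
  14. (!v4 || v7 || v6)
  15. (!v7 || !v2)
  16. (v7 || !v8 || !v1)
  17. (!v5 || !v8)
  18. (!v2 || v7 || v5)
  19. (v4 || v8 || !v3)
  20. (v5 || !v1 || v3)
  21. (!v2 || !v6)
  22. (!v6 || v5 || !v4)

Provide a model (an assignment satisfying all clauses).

Branch on v1: take v1 = False.
  then v5 is forced to True.
  then v8 is forced to False.
Branch on v2: take v2 = True.
  then v7 is forced to False.
  then v4 is forced to False.
  then v6 is forced to False.
  then v3 is forced to False.

v1=False, v2=True, v3=False, v4=False, v5=True, v6=False, v7=False, v8=False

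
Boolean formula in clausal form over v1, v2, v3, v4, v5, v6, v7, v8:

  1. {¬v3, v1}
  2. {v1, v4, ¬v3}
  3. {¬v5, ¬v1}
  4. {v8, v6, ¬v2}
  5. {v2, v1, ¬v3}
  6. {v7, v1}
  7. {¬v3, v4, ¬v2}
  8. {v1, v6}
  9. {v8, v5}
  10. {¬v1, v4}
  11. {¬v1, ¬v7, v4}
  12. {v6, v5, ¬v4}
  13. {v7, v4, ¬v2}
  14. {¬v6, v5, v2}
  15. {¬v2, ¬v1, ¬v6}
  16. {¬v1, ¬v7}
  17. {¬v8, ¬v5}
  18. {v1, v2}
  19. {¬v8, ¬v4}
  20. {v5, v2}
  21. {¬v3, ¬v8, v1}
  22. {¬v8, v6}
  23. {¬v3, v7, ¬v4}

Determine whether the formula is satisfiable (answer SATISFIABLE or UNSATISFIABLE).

v3 occurs only negated in the remaining clauses — set v3 = False.
Try v1 = False.
  then v7 is forced to True.
  then v6 is forced to True.
  then v2 is forced to True.
For the remaining variables, v4 = False, v5 = False, v8 = True works.
Every clause has at least one true literal under this assignment.
So v1 = False, v2 = True, v3 = False, v4 = False, v5 = False, v6 = True, v7 = True, v8 = True is a satisfying assignment.

SATISFIABLE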